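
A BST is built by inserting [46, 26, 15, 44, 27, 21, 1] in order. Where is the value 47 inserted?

Starting tree (level order): [46, 26, None, 15, 44, 1, 21, 27]
Insertion path: 46
Result: insert 47 as right child of 46
Final tree (level order): [46, 26, 47, 15, 44, None, None, 1, 21, 27]


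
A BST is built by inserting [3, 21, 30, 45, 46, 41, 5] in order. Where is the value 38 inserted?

Starting tree (level order): [3, None, 21, 5, 30, None, None, None, 45, 41, 46]
Insertion path: 3 -> 21 -> 30 -> 45 -> 41
Result: insert 38 as left child of 41
Final tree (level order): [3, None, 21, 5, 30, None, None, None, 45, 41, 46, 38]


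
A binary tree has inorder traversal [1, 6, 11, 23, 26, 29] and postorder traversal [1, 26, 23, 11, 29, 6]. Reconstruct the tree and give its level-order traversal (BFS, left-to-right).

Inorder:   [1, 6, 11, 23, 26, 29]
Postorder: [1, 26, 23, 11, 29, 6]
Algorithm: postorder visits root last, so walk postorder right-to-left;
each value is the root of the current inorder slice — split it at that
value, recurse on the right subtree first, then the left.
Recursive splits:
  root=6; inorder splits into left=[1], right=[11, 23, 26, 29]
  root=29; inorder splits into left=[11, 23, 26], right=[]
  root=11; inorder splits into left=[], right=[23, 26]
  root=23; inorder splits into left=[], right=[26]
  root=26; inorder splits into left=[], right=[]
  root=1; inorder splits into left=[], right=[]
Reconstructed level-order: [6, 1, 29, 11, 23, 26]


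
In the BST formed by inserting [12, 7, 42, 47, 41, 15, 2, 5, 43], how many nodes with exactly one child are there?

Tree built from: [12, 7, 42, 47, 41, 15, 2, 5, 43]
Tree (level-order array): [12, 7, 42, 2, None, 41, 47, None, 5, 15, None, 43]
Rule: These are nodes with exactly 1 non-null child.
Per-node child counts:
  node 12: 2 child(ren)
  node 7: 1 child(ren)
  node 2: 1 child(ren)
  node 5: 0 child(ren)
  node 42: 2 child(ren)
  node 41: 1 child(ren)
  node 15: 0 child(ren)
  node 47: 1 child(ren)
  node 43: 0 child(ren)
Matching nodes: [7, 2, 41, 47]
Count of nodes with exactly one child: 4


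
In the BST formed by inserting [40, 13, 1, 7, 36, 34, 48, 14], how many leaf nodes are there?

Tree built from: [40, 13, 1, 7, 36, 34, 48, 14]
Tree (level-order array): [40, 13, 48, 1, 36, None, None, None, 7, 34, None, None, None, 14]
Rule: A leaf has 0 children.
Per-node child counts:
  node 40: 2 child(ren)
  node 13: 2 child(ren)
  node 1: 1 child(ren)
  node 7: 0 child(ren)
  node 36: 1 child(ren)
  node 34: 1 child(ren)
  node 14: 0 child(ren)
  node 48: 0 child(ren)
Matching nodes: [7, 14, 48]
Count of leaf nodes: 3


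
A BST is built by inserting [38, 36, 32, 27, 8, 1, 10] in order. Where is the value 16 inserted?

Starting tree (level order): [38, 36, None, 32, None, 27, None, 8, None, 1, 10]
Insertion path: 38 -> 36 -> 32 -> 27 -> 8 -> 10
Result: insert 16 as right child of 10
Final tree (level order): [38, 36, None, 32, None, 27, None, 8, None, 1, 10, None, None, None, 16]


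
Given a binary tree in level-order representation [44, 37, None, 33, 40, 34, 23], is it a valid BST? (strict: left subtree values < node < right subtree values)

Level-order array: [44, 37, None, 33, 40, 34, 23]
Validate using subtree bounds (lo, hi): at each node, require lo < value < hi,
then recurse left with hi=value and right with lo=value.
Preorder trace (stopping at first violation):
  at node 44 with bounds (-inf, +inf): OK
  at node 37 with bounds (-inf, 44): OK
  at node 33 with bounds (-inf, 37): OK
  at node 34 with bounds (-inf, 33): VIOLATION
Node 34 violates its bound: not (-inf < 34 < 33).
Result: Not a valid BST


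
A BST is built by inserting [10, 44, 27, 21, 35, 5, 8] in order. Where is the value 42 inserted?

Starting tree (level order): [10, 5, 44, None, 8, 27, None, None, None, 21, 35]
Insertion path: 10 -> 44 -> 27 -> 35
Result: insert 42 as right child of 35
Final tree (level order): [10, 5, 44, None, 8, 27, None, None, None, 21, 35, None, None, None, 42]


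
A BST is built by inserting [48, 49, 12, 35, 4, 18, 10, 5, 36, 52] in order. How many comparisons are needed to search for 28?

Search path for 28: 48 -> 12 -> 35 -> 18
Found: False
Comparisons: 4


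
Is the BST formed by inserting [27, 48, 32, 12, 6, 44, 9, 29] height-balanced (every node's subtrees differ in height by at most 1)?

Tree (level-order array): [27, 12, 48, 6, None, 32, None, None, 9, 29, 44]
Definition: a tree is height-balanced if, at every node, |h(left) - h(right)| <= 1 (empty subtree has height -1).
Bottom-up per-node check:
  node 9: h_left=-1, h_right=-1, diff=0 [OK], height=0
  node 6: h_left=-1, h_right=0, diff=1 [OK], height=1
  node 12: h_left=1, h_right=-1, diff=2 [FAIL (|1--1|=2 > 1)], height=2
  node 29: h_left=-1, h_right=-1, diff=0 [OK], height=0
  node 44: h_left=-1, h_right=-1, diff=0 [OK], height=0
  node 32: h_left=0, h_right=0, diff=0 [OK], height=1
  node 48: h_left=1, h_right=-1, diff=2 [FAIL (|1--1|=2 > 1)], height=2
  node 27: h_left=2, h_right=2, diff=0 [OK], height=3
Node 12 violates the condition: |1 - -1| = 2 > 1.
Result: Not balanced


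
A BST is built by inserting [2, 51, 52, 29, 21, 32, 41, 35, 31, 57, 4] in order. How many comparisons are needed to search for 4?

Search path for 4: 2 -> 51 -> 29 -> 21 -> 4
Found: True
Comparisons: 5


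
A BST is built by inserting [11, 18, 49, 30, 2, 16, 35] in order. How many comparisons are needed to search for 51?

Search path for 51: 11 -> 18 -> 49
Found: False
Comparisons: 3


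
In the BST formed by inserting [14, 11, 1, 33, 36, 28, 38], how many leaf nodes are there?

Tree built from: [14, 11, 1, 33, 36, 28, 38]
Tree (level-order array): [14, 11, 33, 1, None, 28, 36, None, None, None, None, None, 38]
Rule: A leaf has 0 children.
Per-node child counts:
  node 14: 2 child(ren)
  node 11: 1 child(ren)
  node 1: 0 child(ren)
  node 33: 2 child(ren)
  node 28: 0 child(ren)
  node 36: 1 child(ren)
  node 38: 0 child(ren)
Matching nodes: [1, 28, 38]
Count of leaf nodes: 3


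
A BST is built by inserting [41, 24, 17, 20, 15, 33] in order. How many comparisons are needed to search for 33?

Search path for 33: 41 -> 24 -> 33
Found: True
Comparisons: 3


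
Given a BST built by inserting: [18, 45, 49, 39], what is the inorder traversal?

Tree insertion order: [18, 45, 49, 39]
Tree (level-order array): [18, None, 45, 39, 49]
Inorder traversal: [18, 39, 45, 49]


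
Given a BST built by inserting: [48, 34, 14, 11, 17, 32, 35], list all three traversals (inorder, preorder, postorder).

Tree insertion order: [48, 34, 14, 11, 17, 32, 35]
Tree (level-order array): [48, 34, None, 14, 35, 11, 17, None, None, None, None, None, 32]
Inorder (L, root, R): [11, 14, 17, 32, 34, 35, 48]
Preorder (root, L, R): [48, 34, 14, 11, 17, 32, 35]
Postorder (L, R, root): [11, 32, 17, 14, 35, 34, 48]


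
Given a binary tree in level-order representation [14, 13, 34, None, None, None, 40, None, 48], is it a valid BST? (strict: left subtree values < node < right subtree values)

Level-order array: [14, 13, 34, None, None, None, 40, None, 48]
Validate using subtree bounds (lo, hi): at each node, require lo < value < hi,
then recurse left with hi=value and right with lo=value.
Preorder trace (stopping at first violation):
  at node 14 with bounds (-inf, +inf): OK
  at node 13 with bounds (-inf, 14): OK
  at node 34 with bounds (14, +inf): OK
  at node 40 with bounds (34, +inf): OK
  at node 48 with bounds (40, +inf): OK
No violation found at any node.
Result: Valid BST


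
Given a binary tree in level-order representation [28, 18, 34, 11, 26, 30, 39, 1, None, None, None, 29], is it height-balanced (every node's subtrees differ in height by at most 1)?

Tree (level-order array): [28, 18, 34, 11, 26, 30, 39, 1, None, None, None, 29]
Definition: a tree is height-balanced if, at every node, |h(left) - h(right)| <= 1 (empty subtree has height -1).
Bottom-up per-node check:
  node 1: h_left=-1, h_right=-1, diff=0 [OK], height=0
  node 11: h_left=0, h_right=-1, diff=1 [OK], height=1
  node 26: h_left=-1, h_right=-1, diff=0 [OK], height=0
  node 18: h_left=1, h_right=0, diff=1 [OK], height=2
  node 29: h_left=-1, h_right=-1, diff=0 [OK], height=0
  node 30: h_left=0, h_right=-1, diff=1 [OK], height=1
  node 39: h_left=-1, h_right=-1, diff=0 [OK], height=0
  node 34: h_left=1, h_right=0, diff=1 [OK], height=2
  node 28: h_left=2, h_right=2, diff=0 [OK], height=3
All nodes satisfy the balance condition.
Result: Balanced


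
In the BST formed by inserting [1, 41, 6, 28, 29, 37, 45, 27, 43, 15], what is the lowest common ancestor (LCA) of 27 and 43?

Tree insertion order: [1, 41, 6, 28, 29, 37, 45, 27, 43, 15]
Tree (level-order array): [1, None, 41, 6, 45, None, 28, 43, None, 27, 29, None, None, 15, None, None, 37]
In a BST, the LCA of p=27, q=43 is the first node v on the
root-to-leaf path with p <= v <= q (go left if both < v, right if both > v).
Walk from root:
  at 1: both 27 and 43 > 1, go right
  at 41: 27 <= 41 <= 43, this is the LCA
LCA = 41


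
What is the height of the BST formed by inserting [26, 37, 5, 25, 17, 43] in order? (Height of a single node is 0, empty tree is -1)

Insertion order: [26, 37, 5, 25, 17, 43]
Tree (level-order array): [26, 5, 37, None, 25, None, 43, 17]
Compute height bottom-up (empty subtree = -1):
  height(17) = 1 + max(-1, -1) = 0
  height(25) = 1 + max(0, -1) = 1
  height(5) = 1 + max(-1, 1) = 2
  height(43) = 1 + max(-1, -1) = 0
  height(37) = 1 + max(-1, 0) = 1
  height(26) = 1 + max(2, 1) = 3
Height = 3


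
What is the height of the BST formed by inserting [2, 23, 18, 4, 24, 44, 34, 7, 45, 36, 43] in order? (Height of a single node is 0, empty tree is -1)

Insertion order: [2, 23, 18, 4, 24, 44, 34, 7, 45, 36, 43]
Tree (level-order array): [2, None, 23, 18, 24, 4, None, None, 44, None, 7, 34, 45, None, None, None, 36, None, None, None, 43]
Compute height bottom-up (empty subtree = -1):
  height(7) = 1 + max(-1, -1) = 0
  height(4) = 1 + max(-1, 0) = 1
  height(18) = 1 + max(1, -1) = 2
  height(43) = 1 + max(-1, -1) = 0
  height(36) = 1 + max(-1, 0) = 1
  height(34) = 1 + max(-1, 1) = 2
  height(45) = 1 + max(-1, -1) = 0
  height(44) = 1 + max(2, 0) = 3
  height(24) = 1 + max(-1, 3) = 4
  height(23) = 1 + max(2, 4) = 5
  height(2) = 1 + max(-1, 5) = 6
Height = 6


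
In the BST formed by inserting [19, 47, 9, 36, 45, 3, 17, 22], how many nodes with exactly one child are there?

Tree built from: [19, 47, 9, 36, 45, 3, 17, 22]
Tree (level-order array): [19, 9, 47, 3, 17, 36, None, None, None, None, None, 22, 45]
Rule: These are nodes with exactly 1 non-null child.
Per-node child counts:
  node 19: 2 child(ren)
  node 9: 2 child(ren)
  node 3: 0 child(ren)
  node 17: 0 child(ren)
  node 47: 1 child(ren)
  node 36: 2 child(ren)
  node 22: 0 child(ren)
  node 45: 0 child(ren)
Matching nodes: [47]
Count of nodes with exactly one child: 1


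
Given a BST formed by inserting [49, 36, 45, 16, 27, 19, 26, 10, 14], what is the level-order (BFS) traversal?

Tree insertion order: [49, 36, 45, 16, 27, 19, 26, 10, 14]
Tree (level-order array): [49, 36, None, 16, 45, 10, 27, None, None, None, 14, 19, None, None, None, None, 26]
BFS from the root, enqueuing left then right child of each popped node:
  queue [49] -> pop 49, enqueue [36], visited so far: [49]
  queue [36] -> pop 36, enqueue [16, 45], visited so far: [49, 36]
  queue [16, 45] -> pop 16, enqueue [10, 27], visited so far: [49, 36, 16]
  queue [45, 10, 27] -> pop 45, enqueue [none], visited so far: [49, 36, 16, 45]
  queue [10, 27] -> pop 10, enqueue [14], visited so far: [49, 36, 16, 45, 10]
  queue [27, 14] -> pop 27, enqueue [19], visited so far: [49, 36, 16, 45, 10, 27]
  queue [14, 19] -> pop 14, enqueue [none], visited so far: [49, 36, 16, 45, 10, 27, 14]
  queue [19] -> pop 19, enqueue [26], visited so far: [49, 36, 16, 45, 10, 27, 14, 19]
  queue [26] -> pop 26, enqueue [none], visited so far: [49, 36, 16, 45, 10, 27, 14, 19, 26]
Result: [49, 36, 16, 45, 10, 27, 14, 19, 26]


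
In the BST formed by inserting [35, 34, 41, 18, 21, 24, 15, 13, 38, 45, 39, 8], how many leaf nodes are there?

Tree built from: [35, 34, 41, 18, 21, 24, 15, 13, 38, 45, 39, 8]
Tree (level-order array): [35, 34, 41, 18, None, 38, 45, 15, 21, None, 39, None, None, 13, None, None, 24, None, None, 8]
Rule: A leaf has 0 children.
Per-node child counts:
  node 35: 2 child(ren)
  node 34: 1 child(ren)
  node 18: 2 child(ren)
  node 15: 1 child(ren)
  node 13: 1 child(ren)
  node 8: 0 child(ren)
  node 21: 1 child(ren)
  node 24: 0 child(ren)
  node 41: 2 child(ren)
  node 38: 1 child(ren)
  node 39: 0 child(ren)
  node 45: 0 child(ren)
Matching nodes: [8, 24, 39, 45]
Count of leaf nodes: 4


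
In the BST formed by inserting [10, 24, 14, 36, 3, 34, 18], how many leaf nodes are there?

Tree built from: [10, 24, 14, 36, 3, 34, 18]
Tree (level-order array): [10, 3, 24, None, None, 14, 36, None, 18, 34]
Rule: A leaf has 0 children.
Per-node child counts:
  node 10: 2 child(ren)
  node 3: 0 child(ren)
  node 24: 2 child(ren)
  node 14: 1 child(ren)
  node 18: 0 child(ren)
  node 36: 1 child(ren)
  node 34: 0 child(ren)
Matching nodes: [3, 18, 34]
Count of leaf nodes: 3


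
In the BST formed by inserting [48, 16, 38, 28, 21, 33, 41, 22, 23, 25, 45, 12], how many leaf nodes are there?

Tree built from: [48, 16, 38, 28, 21, 33, 41, 22, 23, 25, 45, 12]
Tree (level-order array): [48, 16, None, 12, 38, None, None, 28, 41, 21, 33, None, 45, None, 22, None, None, None, None, None, 23, None, 25]
Rule: A leaf has 0 children.
Per-node child counts:
  node 48: 1 child(ren)
  node 16: 2 child(ren)
  node 12: 0 child(ren)
  node 38: 2 child(ren)
  node 28: 2 child(ren)
  node 21: 1 child(ren)
  node 22: 1 child(ren)
  node 23: 1 child(ren)
  node 25: 0 child(ren)
  node 33: 0 child(ren)
  node 41: 1 child(ren)
  node 45: 0 child(ren)
Matching nodes: [12, 25, 33, 45]
Count of leaf nodes: 4


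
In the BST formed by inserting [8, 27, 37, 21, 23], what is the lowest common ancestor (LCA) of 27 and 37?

Tree insertion order: [8, 27, 37, 21, 23]
Tree (level-order array): [8, None, 27, 21, 37, None, 23]
In a BST, the LCA of p=27, q=37 is the first node v on the
root-to-leaf path with p <= v <= q (go left if both < v, right if both > v).
Walk from root:
  at 8: both 27 and 37 > 8, go right
  at 27: 27 <= 27 <= 37, this is the LCA
LCA = 27


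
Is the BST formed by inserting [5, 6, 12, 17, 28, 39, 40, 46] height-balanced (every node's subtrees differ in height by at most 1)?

Tree (level-order array): [5, None, 6, None, 12, None, 17, None, 28, None, 39, None, 40, None, 46]
Definition: a tree is height-balanced if, at every node, |h(left) - h(right)| <= 1 (empty subtree has height -1).
Bottom-up per-node check:
  node 46: h_left=-1, h_right=-1, diff=0 [OK], height=0
  node 40: h_left=-1, h_right=0, diff=1 [OK], height=1
  node 39: h_left=-1, h_right=1, diff=2 [FAIL (|-1-1|=2 > 1)], height=2
  node 28: h_left=-1, h_right=2, diff=3 [FAIL (|-1-2|=3 > 1)], height=3
  node 17: h_left=-1, h_right=3, diff=4 [FAIL (|-1-3|=4 > 1)], height=4
  node 12: h_left=-1, h_right=4, diff=5 [FAIL (|-1-4|=5 > 1)], height=5
  node 6: h_left=-1, h_right=5, diff=6 [FAIL (|-1-5|=6 > 1)], height=6
  node 5: h_left=-1, h_right=6, diff=7 [FAIL (|-1-6|=7 > 1)], height=7
Node 39 violates the condition: |-1 - 1| = 2 > 1.
Result: Not balanced


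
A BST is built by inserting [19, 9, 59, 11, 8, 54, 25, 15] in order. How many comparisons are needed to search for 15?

Search path for 15: 19 -> 9 -> 11 -> 15
Found: True
Comparisons: 4


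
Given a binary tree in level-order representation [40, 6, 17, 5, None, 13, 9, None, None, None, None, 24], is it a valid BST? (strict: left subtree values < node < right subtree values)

Level-order array: [40, 6, 17, 5, None, 13, 9, None, None, None, None, 24]
Validate using subtree bounds (lo, hi): at each node, require lo < value < hi,
then recurse left with hi=value and right with lo=value.
Preorder trace (stopping at first violation):
  at node 40 with bounds (-inf, +inf): OK
  at node 6 with bounds (-inf, 40): OK
  at node 5 with bounds (-inf, 6): OK
  at node 17 with bounds (40, +inf): VIOLATION
Node 17 violates its bound: not (40 < 17 < +inf).
Result: Not a valid BST


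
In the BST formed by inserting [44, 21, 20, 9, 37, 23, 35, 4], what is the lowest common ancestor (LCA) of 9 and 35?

Tree insertion order: [44, 21, 20, 9, 37, 23, 35, 4]
Tree (level-order array): [44, 21, None, 20, 37, 9, None, 23, None, 4, None, None, 35]
In a BST, the LCA of p=9, q=35 is the first node v on the
root-to-leaf path with p <= v <= q (go left if both < v, right if both > v).
Walk from root:
  at 44: both 9 and 35 < 44, go left
  at 21: 9 <= 21 <= 35, this is the LCA
LCA = 21


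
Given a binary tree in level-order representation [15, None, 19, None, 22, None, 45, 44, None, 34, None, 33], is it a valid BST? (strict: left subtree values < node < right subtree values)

Level-order array: [15, None, 19, None, 22, None, 45, 44, None, 34, None, 33]
Validate using subtree bounds (lo, hi): at each node, require lo < value < hi,
then recurse left with hi=value and right with lo=value.
Preorder trace (stopping at first violation):
  at node 15 with bounds (-inf, +inf): OK
  at node 19 with bounds (15, +inf): OK
  at node 22 with bounds (19, +inf): OK
  at node 45 with bounds (22, +inf): OK
  at node 44 with bounds (22, 45): OK
  at node 34 with bounds (22, 44): OK
  at node 33 with bounds (22, 34): OK
No violation found at any node.
Result: Valid BST


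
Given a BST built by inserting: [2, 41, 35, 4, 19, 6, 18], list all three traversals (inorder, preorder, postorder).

Tree insertion order: [2, 41, 35, 4, 19, 6, 18]
Tree (level-order array): [2, None, 41, 35, None, 4, None, None, 19, 6, None, None, 18]
Inorder (L, root, R): [2, 4, 6, 18, 19, 35, 41]
Preorder (root, L, R): [2, 41, 35, 4, 19, 6, 18]
Postorder (L, R, root): [18, 6, 19, 4, 35, 41, 2]


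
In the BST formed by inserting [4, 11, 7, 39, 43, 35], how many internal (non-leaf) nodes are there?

Tree built from: [4, 11, 7, 39, 43, 35]
Tree (level-order array): [4, None, 11, 7, 39, None, None, 35, 43]
Rule: An internal node has at least one child.
Per-node child counts:
  node 4: 1 child(ren)
  node 11: 2 child(ren)
  node 7: 0 child(ren)
  node 39: 2 child(ren)
  node 35: 0 child(ren)
  node 43: 0 child(ren)
Matching nodes: [4, 11, 39]
Count of internal (non-leaf) nodes: 3


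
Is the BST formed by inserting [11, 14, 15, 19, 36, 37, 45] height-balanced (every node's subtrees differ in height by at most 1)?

Tree (level-order array): [11, None, 14, None, 15, None, 19, None, 36, None, 37, None, 45]
Definition: a tree is height-balanced if, at every node, |h(left) - h(right)| <= 1 (empty subtree has height -1).
Bottom-up per-node check:
  node 45: h_left=-1, h_right=-1, diff=0 [OK], height=0
  node 37: h_left=-1, h_right=0, diff=1 [OK], height=1
  node 36: h_left=-1, h_right=1, diff=2 [FAIL (|-1-1|=2 > 1)], height=2
  node 19: h_left=-1, h_right=2, diff=3 [FAIL (|-1-2|=3 > 1)], height=3
  node 15: h_left=-1, h_right=3, diff=4 [FAIL (|-1-3|=4 > 1)], height=4
  node 14: h_left=-1, h_right=4, diff=5 [FAIL (|-1-4|=5 > 1)], height=5
  node 11: h_left=-1, h_right=5, diff=6 [FAIL (|-1-5|=6 > 1)], height=6
Node 36 violates the condition: |-1 - 1| = 2 > 1.
Result: Not balanced


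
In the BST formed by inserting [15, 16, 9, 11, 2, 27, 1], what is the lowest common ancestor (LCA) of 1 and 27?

Tree insertion order: [15, 16, 9, 11, 2, 27, 1]
Tree (level-order array): [15, 9, 16, 2, 11, None, 27, 1]
In a BST, the LCA of p=1, q=27 is the first node v on the
root-to-leaf path with p <= v <= q (go left if both < v, right if both > v).
Walk from root:
  at 15: 1 <= 15 <= 27, this is the LCA
LCA = 15


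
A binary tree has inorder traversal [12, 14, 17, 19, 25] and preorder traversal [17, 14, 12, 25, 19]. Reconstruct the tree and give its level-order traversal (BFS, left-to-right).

Inorder:  [12, 14, 17, 19, 25]
Preorder: [17, 14, 12, 25, 19]
Algorithm: preorder visits root first, so consume preorder in order;
for each root, split the current inorder slice at that value into
left-subtree inorder and right-subtree inorder, then recurse.
Recursive splits:
  root=17; inorder splits into left=[12, 14], right=[19, 25]
  root=14; inorder splits into left=[12], right=[]
  root=12; inorder splits into left=[], right=[]
  root=25; inorder splits into left=[19], right=[]
  root=19; inorder splits into left=[], right=[]
Reconstructed level-order: [17, 14, 25, 12, 19]


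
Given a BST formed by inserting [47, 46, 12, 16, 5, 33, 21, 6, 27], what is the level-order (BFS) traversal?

Tree insertion order: [47, 46, 12, 16, 5, 33, 21, 6, 27]
Tree (level-order array): [47, 46, None, 12, None, 5, 16, None, 6, None, 33, None, None, 21, None, None, 27]
BFS from the root, enqueuing left then right child of each popped node:
  queue [47] -> pop 47, enqueue [46], visited so far: [47]
  queue [46] -> pop 46, enqueue [12], visited so far: [47, 46]
  queue [12] -> pop 12, enqueue [5, 16], visited so far: [47, 46, 12]
  queue [5, 16] -> pop 5, enqueue [6], visited so far: [47, 46, 12, 5]
  queue [16, 6] -> pop 16, enqueue [33], visited so far: [47, 46, 12, 5, 16]
  queue [6, 33] -> pop 6, enqueue [none], visited so far: [47, 46, 12, 5, 16, 6]
  queue [33] -> pop 33, enqueue [21], visited so far: [47, 46, 12, 5, 16, 6, 33]
  queue [21] -> pop 21, enqueue [27], visited so far: [47, 46, 12, 5, 16, 6, 33, 21]
  queue [27] -> pop 27, enqueue [none], visited so far: [47, 46, 12, 5, 16, 6, 33, 21, 27]
Result: [47, 46, 12, 5, 16, 6, 33, 21, 27]


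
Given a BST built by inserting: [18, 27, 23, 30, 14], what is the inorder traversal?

Tree insertion order: [18, 27, 23, 30, 14]
Tree (level-order array): [18, 14, 27, None, None, 23, 30]
Inorder traversal: [14, 18, 23, 27, 30]


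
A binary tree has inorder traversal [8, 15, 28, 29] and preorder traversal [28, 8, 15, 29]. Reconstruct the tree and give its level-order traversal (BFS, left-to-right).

Inorder:  [8, 15, 28, 29]
Preorder: [28, 8, 15, 29]
Algorithm: preorder visits root first, so consume preorder in order;
for each root, split the current inorder slice at that value into
left-subtree inorder and right-subtree inorder, then recurse.
Recursive splits:
  root=28; inorder splits into left=[8, 15], right=[29]
  root=8; inorder splits into left=[], right=[15]
  root=15; inorder splits into left=[], right=[]
  root=29; inorder splits into left=[], right=[]
Reconstructed level-order: [28, 8, 29, 15]


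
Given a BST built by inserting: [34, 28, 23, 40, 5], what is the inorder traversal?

Tree insertion order: [34, 28, 23, 40, 5]
Tree (level-order array): [34, 28, 40, 23, None, None, None, 5]
Inorder traversal: [5, 23, 28, 34, 40]


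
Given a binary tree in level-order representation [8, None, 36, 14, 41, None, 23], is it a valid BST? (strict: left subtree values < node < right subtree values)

Level-order array: [8, None, 36, 14, 41, None, 23]
Validate using subtree bounds (lo, hi): at each node, require lo < value < hi,
then recurse left with hi=value and right with lo=value.
Preorder trace (stopping at first violation):
  at node 8 with bounds (-inf, +inf): OK
  at node 36 with bounds (8, +inf): OK
  at node 14 with bounds (8, 36): OK
  at node 23 with bounds (14, 36): OK
  at node 41 with bounds (36, +inf): OK
No violation found at any node.
Result: Valid BST


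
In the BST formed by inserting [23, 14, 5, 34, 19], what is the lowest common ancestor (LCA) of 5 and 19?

Tree insertion order: [23, 14, 5, 34, 19]
Tree (level-order array): [23, 14, 34, 5, 19]
In a BST, the LCA of p=5, q=19 is the first node v on the
root-to-leaf path with p <= v <= q (go left if both < v, right if both > v).
Walk from root:
  at 23: both 5 and 19 < 23, go left
  at 14: 5 <= 14 <= 19, this is the LCA
LCA = 14


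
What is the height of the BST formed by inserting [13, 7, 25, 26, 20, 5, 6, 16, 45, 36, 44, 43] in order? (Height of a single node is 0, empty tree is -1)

Insertion order: [13, 7, 25, 26, 20, 5, 6, 16, 45, 36, 44, 43]
Tree (level-order array): [13, 7, 25, 5, None, 20, 26, None, 6, 16, None, None, 45, None, None, None, None, 36, None, None, 44, 43]
Compute height bottom-up (empty subtree = -1):
  height(6) = 1 + max(-1, -1) = 0
  height(5) = 1 + max(-1, 0) = 1
  height(7) = 1 + max(1, -1) = 2
  height(16) = 1 + max(-1, -1) = 0
  height(20) = 1 + max(0, -1) = 1
  height(43) = 1 + max(-1, -1) = 0
  height(44) = 1 + max(0, -1) = 1
  height(36) = 1 + max(-1, 1) = 2
  height(45) = 1 + max(2, -1) = 3
  height(26) = 1 + max(-1, 3) = 4
  height(25) = 1 + max(1, 4) = 5
  height(13) = 1 + max(2, 5) = 6
Height = 6


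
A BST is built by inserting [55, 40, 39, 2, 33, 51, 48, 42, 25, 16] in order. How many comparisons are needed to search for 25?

Search path for 25: 55 -> 40 -> 39 -> 2 -> 33 -> 25
Found: True
Comparisons: 6


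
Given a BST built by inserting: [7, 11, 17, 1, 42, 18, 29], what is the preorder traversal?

Tree insertion order: [7, 11, 17, 1, 42, 18, 29]
Tree (level-order array): [7, 1, 11, None, None, None, 17, None, 42, 18, None, None, 29]
Preorder traversal: [7, 1, 11, 17, 42, 18, 29]


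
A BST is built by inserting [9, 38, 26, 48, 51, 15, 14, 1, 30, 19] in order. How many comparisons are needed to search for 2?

Search path for 2: 9 -> 1
Found: False
Comparisons: 2


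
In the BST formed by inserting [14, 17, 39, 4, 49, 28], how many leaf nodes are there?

Tree built from: [14, 17, 39, 4, 49, 28]
Tree (level-order array): [14, 4, 17, None, None, None, 39, 28, 49]
Rule: A leaf has 0 children.
Per-node child counts:
  node 14: 2 child(ren)
  node 4: 0 child(ren)
  node 17: 1 child(ren)
  node 39: 2 child(ren)
  node 28: 0 child(ren)
  node 49: 0 child(ren)
Matching nodes: [4, 28, 49]
Count of leaf nodes: 3


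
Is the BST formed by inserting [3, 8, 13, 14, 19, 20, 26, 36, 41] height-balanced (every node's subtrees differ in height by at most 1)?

Tree (level-order array): [3, None, 8, None, 13, None, 14, None, 19, None, 20, None, 26, None, 36, None, 41]
Definition: a tree is height-balanced if, at every node, |h(left) - h(right)| <= 1 (empty subtree has height -1).
Bottom-up per-node check:
  node 41: h_left=-1, h_right=-1, diff=0 [OK], height=0
  node 36: h_left=-1, h_right=0, diff=1 [OK], height=1
  node 26: h_left=-1, h_right=1, diff=2 [FAIL (|-1-1|=2 > 1)], height=2
  node 20: h_left=-1, h_right=2, diff=3 [FAIL (|-1-2|=3 > 1)], height=3
  node 19: h_left=-1, h_right=3, diff=4 [FAIL (|-1-3|=4 > 1)], height=4
  node 14: h_left=-1, h_right=4, diff=5 [FAIL (|-1-4|=5 > 1)], height=5
  node 13: h_left=-1, h_right=5, diff=6 [FAIL (|-1-5|=6 > 1)], height=6
  node 8: h_left=-1, h_right=6, diff=7 [FAIL (|-1-6|=7 > 1)], height=7
  node 3: h_left=-1, h_right=7, diff=8 [FAIL (|-1-7|=8 > 1)], height=8
Node 26 violates the condition: |-1 - 1| = 2 > 1.
Result: Not balanced


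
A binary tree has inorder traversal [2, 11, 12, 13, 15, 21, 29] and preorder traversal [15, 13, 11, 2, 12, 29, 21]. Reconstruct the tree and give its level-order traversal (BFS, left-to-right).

Inorder:  [2, 11, 12, 13, 15, 21, 29]
Preorder: [15, 13, 11, 2, 12, 29, 21]
Algorithm: preorder visits root first, so consume preorder in order;
for each root, split the current inorder slice at that value into
left-subtree inorder and right-subtree inorder, then recurse.
Recursive splits:
  root=15; inorder splits into left=[2, 11, 12, 13], right=[21, 29]
  root=13; inorder splits into left=[2, 11, 12], right=[]
  root=11; inorder splits into left=[2], right=[12]
  root=2; inorder splits into left=[], right=[]
  root=12; inorder splits into left=[], right=[]
  root=29; inorder splits into left=[21], right=[]
  root=21; inorder splits into left=[], right=[]
Reconstructed level-order: [15, 13, 29, 11, 21, 2, 12]


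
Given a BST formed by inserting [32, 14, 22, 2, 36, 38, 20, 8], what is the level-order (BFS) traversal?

Tree insertion order: [32, 14, 22, 2, 36, 38, 20, 8]
Tree (level-order array): [32, 14, 36, 2, 22, None, 38, None, 8, 20]
BFS from the root, enqueuing left then right child of each popped node:
  queue [32] -> pop 32, enqueue [14, 36], visited so far: [32]
  queue [14, 36] -> pop 14, enqueue [2, 22], visited so far: [32, 14]
  queue [36, 2, 22] -> pop 36, enqueue [38], visited so far: [32, 14, 36]
  queue [2, 22, 38] -> pop 2, enqueue [8], visited so far: [32, 14, 36, 2]
  queue [22, 38, 8] -> pop 22, enqueue [20], visited so far: [32, 14, 36, 2, 22]
  queue [38, 8, 20] -> pop 38, enqueue [none], visited so far: [32, 14, 36, 2, 22, 38]
  queue [8, 20] -> pop 8, enqueue [none], visited so far: [32, 14, 36, 2, 22, 38, 8]
  queue [20] -> pop 20, enqueue [none], visited so far: [32, 14, 36, 2, 22, 38, 8, 20]
Result: [32, 14, 36, 2, 22, 38, 8, 20]


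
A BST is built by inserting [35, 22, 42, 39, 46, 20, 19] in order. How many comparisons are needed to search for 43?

Search path for 43: 35 -> 42 -> 46
Found: False
Comparisons: 3


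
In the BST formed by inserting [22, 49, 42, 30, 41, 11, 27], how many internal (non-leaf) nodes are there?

Tree built from: [22, 49, 42, 30, 41, 11, 27]
Tree (level-order array): [22, 11, 49, None, None, 42, None, 30, None, 27, 41]
Rule: An internal node has at least one child.
Per-node child counts:
  node 22: 2 child(ren)
  node 11: 0 child(ren)
  node 49: 1 child(ren)
  node 42: 1 child(ren)
  node 30: 2 child(ren)
  node 27: 0 child(ren)
  node 41: 0 child(ren)
Matching nodes: [22, 49, 42, 30]
Count of internal (non-leaf) nodes: 4


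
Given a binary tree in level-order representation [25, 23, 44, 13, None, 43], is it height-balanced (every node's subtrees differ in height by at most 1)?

Tree (level-order array): [25, 23, 44, 13, None, 43]
Definition: a tree is height-balanced if, at every node, |h(left) - h(right)| <= 1 (empty subtree has height -1).
Bottom-up per-node check:
  node 13: h_left=-1, h_right=-1, diff=0 [OK], height=0
  node 23: h_left=0, h_right=-1, diff=1 [OK], height=1
  node 43: h_left=-1, h_right=-1, diff=0 [OK], height=0
  node 44: h_left=0, h_right=-1, diff=1 [OK], height=1
  node 25: h_left=1, h_right=1, diff=0 [OK], height=2
All nodes satisfy the balance condition.
Result: Balanced


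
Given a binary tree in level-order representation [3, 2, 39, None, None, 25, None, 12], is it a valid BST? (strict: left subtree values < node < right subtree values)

Level-order array: [3, 2, 39, None, None, 25, None, 12]
Validate using subtree bounds (lo, hi): at each node, require lo < value < hi,
then recurse left with hi=value and right with lo=value.
Preorder trace (stopping at first violation):
  at node 3 with bounds (-inf, +inf): OK
  at node 2 with bounds (-inf, 3): OK
  at node 39 with bounds (3, +inf): OK
  at node 25 with bounds (3, 39): OK
  at node 12 with bounds (3, 25): OK
No violation found at any node.
Result: Valid BST


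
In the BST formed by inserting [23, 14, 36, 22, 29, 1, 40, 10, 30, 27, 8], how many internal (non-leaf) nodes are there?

Tree built from: [23, 14, 36, 22, 29, 1, 40, 10, 30, 27, 8]
Tree (level-order array): [23, 14, 36, 1, 22, 29, 40, None, 10, None, None, 27, 30, None, None, 8]
Rule: An internal node has at least one child.
Per-node child counts:
  node 23: 2 child(ren)
  node 14: 2 child(ren)
  node 1: 1 child(ren)
  node 10: 1 child(ren)
  node 8: 0 child(ren)
  node 22: 0 child(ren)
  node 36: 2 child(ren)
  node 29: 2 child(ren)
  node 27: 0 child(ren)
  node 30: 0 child(ren)
  node 40: 0 child(ren)
Matching nodes: [23, 14, 1, 10, 36, 29]
Count of internal (non-leaf) nodes: 6


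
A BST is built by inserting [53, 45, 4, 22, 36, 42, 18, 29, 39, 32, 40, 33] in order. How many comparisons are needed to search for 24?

Search path for 24: 53 -> 45 -> 4 -> 22 -> 36 -> 29
Found: False
Comparisons: 6


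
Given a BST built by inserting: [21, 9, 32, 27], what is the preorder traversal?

Tree insertion order: [21, 9, 32, 27]
Tree (level-order array): [21, 9, 32, None, None, 27]
Preorder traversal: [21, 9, 32, 27]


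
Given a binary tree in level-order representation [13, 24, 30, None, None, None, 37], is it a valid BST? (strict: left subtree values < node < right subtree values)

Level-order array: [13, 24, 30, None, None, None, 37]
Validate using subtree bounds (lo, hi): at each node, require lo < value < hi,
then recurse left with hi=value and right with lo=value.
Preorder trace (stopping at first violation):
  at node 13 with bounds (-inf, +inf): OK
  at node 24 with bounds (-inf, 13): VIOLATION
Node 24 violates its bound: not (-inf < 24 < 13).
Result: Not a valid BST


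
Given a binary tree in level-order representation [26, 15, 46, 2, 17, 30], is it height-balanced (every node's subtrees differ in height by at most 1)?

Tree (level-order array): [26, 15, 46, 2, 17, 30]
Definition: a tree is height-balanced if, at every node, |h(left) - h(right)| <= 1 (empty subtree has height -1).
Bottom-up per-node check:
  node 2: h_left=-1, h_right=-1, diff=0 [OK], height=0
  node 17: h_left=-1, h_right=-1, diff=0 [OK], height=0
  node 15: h_left=0, h_right=0, diff=0 [OK], height=1
  node 30: h_left=-1, h_right=-1, diff=0 [OK], height=0
  node 46: h_left=0, h_right=-1, diff=1 [OK], height=1
  node 26: h_left=1, h_right=1, diff=0 [OK], height=2
All nodes satisfy the balance condition.
Result: Balanced


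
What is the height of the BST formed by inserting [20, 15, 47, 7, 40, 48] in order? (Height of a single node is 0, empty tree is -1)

Insertion order: [20, 15, 47, 7, 40, 48]
Tree (level-order array): [20, 15, 47, 7, None, 40, 48]
Compute height bottom-up (empty subtree = -1):
  height(7) = 1 + max(-1, -1) = 0
  height(15) = 1 + max(0, -1) = 1
  height(40) = 1 + max(-1, -1) = 0
  height(48) = 1 + max(-1, -1) = 0
  height(47) = 1 + max(0, 0) = 1
  height(20) = 1 + max(1, 1) = 2
Height = 2


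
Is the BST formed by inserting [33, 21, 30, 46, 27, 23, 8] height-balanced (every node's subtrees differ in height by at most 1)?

Tree (level-order array): [33, 21, 46, 8, 30, None, None, None, None, 27, None, 23]
Definition: a tree is height-balanced if, at every node, |h(left) - h(right)| <= 1 (empty subtree has height -1).
Bottom-up per-node check:
  node 8: h_left=-1, h_right=-1, diff=0 [OK], height=0
  node 23: h_left=-1, h_right=-1, diff=0 [OK], height=0
  node 27: h_left=0, h_right=-1, diff=1 [OK], height=1
  node 30: h_left=1, h_right=-1, diff=2 [FAIL (|1--1|=2 > 1)], height=2
  node 21: h_left=0, h_right=2, diff=2 [FAIL (|0-2|=2 > 1)], height=3
  node 46: h_left=-1, h_right=-1, diff=0 [OK], height=0
  node 33: h_left=3, h_right=0, diff=3 [FAIL (|3-0|=3 > 1)], height=4
Node 30 violates the condition: |1 - -1| = 2 > 1.
Result: Not balanced


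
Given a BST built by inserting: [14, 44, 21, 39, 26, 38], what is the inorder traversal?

Tree insertion order: [14, 44, 21, 39, 26, 38]
Tree (level-order array): [14, None, 44, 21, None, None, 39, 26, None, None, 38]
Inorder traversal: [14, 21, 26, 38, 39, 44]


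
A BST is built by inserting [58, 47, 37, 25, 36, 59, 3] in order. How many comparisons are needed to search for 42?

Search path for 42: 58 -> 47 -> 37
Found: False
Comparisons: 3


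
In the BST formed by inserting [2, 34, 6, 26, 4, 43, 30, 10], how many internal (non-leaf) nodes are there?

Tree built from: [2, 34, 6, 26, 4, 43, 30, 10]
Tree (level-order array): [2, None, 34, 6, 43, 4, 26, None, None, None, None, 10, 30]
Rule: An internal node has at least one child.
Per-node child counts:
  node 2: 1 child(ren)
  node 34: 2 child(ren)
  node 6: 2 child(ren)
  node 4: 0 child(ren)
  node 26: 2 child(ren)
  node 10: 0 child(ren)
  node 30: 0 child(ren)
  node 43: 0 child(ren)
Matching nodes: [2, 34, 6, 26]
Count of internal (non-leaf) nodes: 4


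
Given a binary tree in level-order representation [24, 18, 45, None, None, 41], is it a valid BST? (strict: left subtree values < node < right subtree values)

Level-order array: [24, 18, 45, None, None, 41]
Validate using subtree bounds (lo, hi): at each node, require lo < value < hi,
then recurse left with hi=value and right with lo=value.
Preorder trace (stopping at first violation):
  at node 24 with bounds (-inf, +inf): OK
  at node 18 with bounds (-inf, 24): OK
  at node 45 with bounds (24, +inf): OK
  at node 41 with bounds (24, 45): OK
No violation found at any node.
Result: Valid BST


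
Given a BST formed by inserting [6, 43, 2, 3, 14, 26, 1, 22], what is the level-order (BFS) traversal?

Tree insertion order: [6, 43, 2, 3, 14, 26, 1, 22]
Tree (level-order array): [6, 2, 43, 1, 3, 14, None, None, None, None, None, None, 26, 22]
BFS from the root, enqueuing left then right child of each popped node:
  queue [6] -> pop 6, enqueue [2, 43], visited so far: [6]
  queue [2, 43] -> pop 2, enqueue [1, 3], visited so far: [6, 2]
  queue [43, 1, 3] -> pop 43, enqueue [14], visited so far: [6, 2, 43]
  queue [1, 3, 14] -> pop 1, enqueue [none], visited so far: [6, 2, 43, 1]
  queue [3, 14] -> pop 3, enqueue [none], visited so far: [6, 2, 43, 1, 3]
  queue [14] -> pop 14, enqueue [26], visited so far: [6, 2, 43, 1, 3, 14]
  queue [26] -> pop 26, enqueue [22], visited so far: [6, 2, 43, 1, 3, 14, 26]
  queue [22] -> pop 22, enqueue [none], visited so far: [6, 2, 43, 1, 3, 14, 26, 22]
Result: [6, 2, 43, 1, 3, 14, 26, 22]


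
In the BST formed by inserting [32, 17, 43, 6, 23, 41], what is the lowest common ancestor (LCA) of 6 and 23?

Tree insertion order: [32, 17, 43, 6, 23, 41]
Tree (level-order array): [32, 17, 43, 6, 23, 41]
In a BST, the LCA of p=6, q=23 is the first node v on the
root-to-leaf path with p <= v <= q (go left if both < v, right if both > v).
Walk from root:
  at 32: both 6 and 23 < 32, go left
  at 17: 6 <= 17 <= 23, this is the LCA
LCA = 17


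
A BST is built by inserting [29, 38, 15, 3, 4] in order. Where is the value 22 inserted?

Starting tree (level order): [29, 15, 38, 3, None, None, None, None, 4]
Insertion path: 29 -> 15
Result: insert 22 as right child of 15
Final tree (level order): [29, 15, 38, 3, 22, None, None, None, 4]


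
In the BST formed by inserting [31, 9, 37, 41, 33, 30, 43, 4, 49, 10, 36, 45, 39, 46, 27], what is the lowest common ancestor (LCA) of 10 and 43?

Tree insertion order: [31, 9, 37, 41, 33, 30, 43, 4, 49, 10, 36, 45, 39, 46, 27]
Tree (level-order array): [31, 9, 37, 4, 30, 33, 41, None, None, 10, None, None, 36, 39, 43, None, 27, None, None, None, None, None, 49, None, None, 45, None, None, 46]
In a BST, the LCA of p=10, q=43 is the first node v on the
root-to-leaf path with p <= v <= q (go left if both < v, right if both > v).
Walk from root:
  at 31: 10 <= 31 <= 43, this is the LCA
LCA = 31


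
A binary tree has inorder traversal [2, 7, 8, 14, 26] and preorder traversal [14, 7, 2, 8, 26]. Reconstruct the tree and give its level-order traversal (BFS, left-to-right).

Inorder:  [2, 7, 8, 14, 26]
Preorder: [14, 7, 2, 8, 26]
Algorithm: preorder visits root first, so consume preorder in order;
for each root, split the current inorder slice at that value into
left-subtree inorder and right-subtree inorder, then recurse.
Recursive splits:
  root=14; inorder splits into left=[2, 7, 8], right=[26]
  root=7; inorder splits into left=[2], right=[8]
  root=2; inorder splits into left=[], right=[]
  root=8; inorder splits into left=[], right=[]
  root=26; inorder splits into left=[], right=[]
Reconstructed level-order: [14, 7, 26, 2, 8]


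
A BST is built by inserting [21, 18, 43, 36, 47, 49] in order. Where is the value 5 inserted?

Starting tree (level order): [21, 18, 43, None, None, 36, 47, None, None, None, 49]
Insertion path: 21 -> 18
Result: insert 5 as left child of 18
Final tree (level order): [21, 18, 43, 5, None, 36, 47, None, None, None, None, None, 49]


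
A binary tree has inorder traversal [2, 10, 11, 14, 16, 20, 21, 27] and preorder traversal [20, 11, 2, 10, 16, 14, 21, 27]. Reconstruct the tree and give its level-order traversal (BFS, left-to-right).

Inorder:  [2, 10, 11, 14, 16, 20, 21, 27]
Preorder: [20, 11, 2, 10, 16, 14, 21, 27]
Algorithm: preorder visits root first, so consume preorder in order;
for each root, split the current inorder slice at that value into
left-subtree inorder and right-subtree inorder, then recurse.
Recursive splits:
  root=20; inorder splits into left=[2, 10, 11, 14, 16], right=[21, 27]
  root=11; inorder splits into left=[2, 10], right=[14, 16]
  root=2; inorder splits into left=[], right=[10]
  root=10; inorder splits into left=[], right=[]
  root=16; inorder splits into left=[14], right=[]
  root=14; inorder splits into left=[], right=[]
  root=21; inorder splits into left=[], right=[27]
  root=27; inorder splits into left=[], right=[]
Reconstructed level-order: [20, 11, 21, 2, 16, 27, 10, 14]
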